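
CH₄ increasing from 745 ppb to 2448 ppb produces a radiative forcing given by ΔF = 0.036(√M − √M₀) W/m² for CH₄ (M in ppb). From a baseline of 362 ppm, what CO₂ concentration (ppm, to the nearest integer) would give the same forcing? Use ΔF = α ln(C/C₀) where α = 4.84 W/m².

CH₄ forcing: 0.036 × (√2448 − √745) = 0.036 × (49.4773 − 27.2947) = 0.036 × 22.1826 = 0.79857 W/m².
Set 4.84 ln(C/362) = 0.79857: ln(C/362) = 0.79857/4.84 = 0.16499, so C = 362 × e^0.16499 = 362 × 1.17938 = 426.94 ppm.

C ≈ 427 ppm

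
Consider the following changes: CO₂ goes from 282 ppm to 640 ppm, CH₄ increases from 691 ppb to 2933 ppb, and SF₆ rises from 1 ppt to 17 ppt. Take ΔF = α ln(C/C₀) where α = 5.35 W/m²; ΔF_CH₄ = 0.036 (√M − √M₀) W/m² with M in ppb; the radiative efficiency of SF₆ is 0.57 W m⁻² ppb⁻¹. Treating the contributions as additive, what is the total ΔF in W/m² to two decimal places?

ΔF = 5.40 W/m²

CO₂: 5.35 × ln(640/282) = 5.35 × ln(2.26950) = 5.35 × 0.81956 = 4.3846 W/m².
CH₄: 0.036 × (√2933 − √691) = 0.036 × (54.1572 − 26.2869) = 0.036 × 27.8703 = 1.0033 W/m².
SF₆: Δ = 17 − 1 = 16 ppt = 0.016 ppb; ΔF = 0.57 × 0.016 = 0.0091 W/m².
Total ΔF = 4.3846 + 1.0033 + 0.0091 = 5.3970 W/m².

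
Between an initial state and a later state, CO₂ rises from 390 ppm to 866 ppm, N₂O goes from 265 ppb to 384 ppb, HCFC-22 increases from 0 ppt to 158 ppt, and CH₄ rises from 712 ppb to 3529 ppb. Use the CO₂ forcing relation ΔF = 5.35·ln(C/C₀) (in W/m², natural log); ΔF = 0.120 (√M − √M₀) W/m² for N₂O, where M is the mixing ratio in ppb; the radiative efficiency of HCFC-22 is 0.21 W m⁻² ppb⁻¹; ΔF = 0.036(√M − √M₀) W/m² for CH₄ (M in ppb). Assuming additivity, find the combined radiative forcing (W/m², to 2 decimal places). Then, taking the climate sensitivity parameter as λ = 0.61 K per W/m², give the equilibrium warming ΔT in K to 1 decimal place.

CO₂: 5.35 × ln(866/390) = 5.35 × ln(2.22051) = 5.35 × 0.79774 = 4.2679 W/m².
N₂O: 0.120 × (√384 − √265) = 0.120 × (19.5959 − 16.2788) = 0.120 × 3.3171 = 0.3981 W/m².
HCFC-22: Δ = 158 − 0 = 158 ppt = 0.158 ppb; ΔF = 0.21 × 0.158 = 0.0332 W/m².
CH₄: 0.036 × (√3529 − √712) = 0.036 × (59.4054 − 26.6833) = 0.036 × 32.7221 = 1.1780 W/m².
Total ΔF = 4.2679 + 0.3981 + 0.0332 + 1.1780 = 5.8772 W/m².
ΔT = λ ΔF = 0.61 × 5.88 = 3.5868 K.

ΔF = 5.88 W/m²; ΔT = 3.6 K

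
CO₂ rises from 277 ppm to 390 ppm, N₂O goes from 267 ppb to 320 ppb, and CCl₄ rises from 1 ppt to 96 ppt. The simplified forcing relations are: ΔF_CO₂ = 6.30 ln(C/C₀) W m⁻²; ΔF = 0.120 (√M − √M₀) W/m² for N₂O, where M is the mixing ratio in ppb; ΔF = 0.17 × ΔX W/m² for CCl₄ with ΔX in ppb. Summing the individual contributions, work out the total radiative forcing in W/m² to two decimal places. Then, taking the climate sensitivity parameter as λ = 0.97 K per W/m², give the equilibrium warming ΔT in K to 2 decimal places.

CO₂: 6.30 × ln(390/277) = 6.30 × ln(1.40794) = 6.30 × 0.34213 = 2.1554 W/m².
N₂O: 0.120 × (√320 − √267) = 0.120 × (17.8885 − 16.3401) = 0.120 × 1.5484 = 0.1858 W/m².
CCl₄: Δ = 96 − 1 = 95 ppt = 0.095 ppb; ΔF = 0.17 × 0.095 = 0.0162 W/m².
Total ΔF = 2.1554 + 0.1858 + 0.0162 = 2.3574 W/m².
ΔT = λ ΔF = 0.97 × 2.36 = 2.2892 K.

ΔF = 2.36 W/m²; ΔT = 2.29 K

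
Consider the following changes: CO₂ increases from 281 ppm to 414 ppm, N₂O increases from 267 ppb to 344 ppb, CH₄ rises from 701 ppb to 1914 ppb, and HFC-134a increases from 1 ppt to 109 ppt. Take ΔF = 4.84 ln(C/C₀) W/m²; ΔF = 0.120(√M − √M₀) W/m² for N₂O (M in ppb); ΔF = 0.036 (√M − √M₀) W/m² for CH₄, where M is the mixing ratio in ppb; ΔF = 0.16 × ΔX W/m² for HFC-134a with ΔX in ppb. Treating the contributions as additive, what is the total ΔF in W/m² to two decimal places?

ΔF = 2.78 W/m²

CO₂: 4.84 × ln(414/281) = 4.84 × ln(1.47331) = 4.84 × 0.38751 = 1.8755 W/m².
N₂O: 0.120 × (√344 − √267) = 0.120 × (18.5472 − 16.3401) = 0.120 × 2.2071 = 0.2649 W/m².
CH₄: 0.036 × (√1914 − √701) = 0.036 × (43.7493 − 26.4764) = 0.036 × 17.2729 = 0.6218 W/m².
HFC-134a: Δ = 109 − 1 = 108 ppt = 0.108 ppb; ΔF = 0.16 × 0.108 = 0.0173 W/m².
Total ΔF = 1.8755 + 0.2649 + 0.6218 + 0.0173 = 2.7795 W/m².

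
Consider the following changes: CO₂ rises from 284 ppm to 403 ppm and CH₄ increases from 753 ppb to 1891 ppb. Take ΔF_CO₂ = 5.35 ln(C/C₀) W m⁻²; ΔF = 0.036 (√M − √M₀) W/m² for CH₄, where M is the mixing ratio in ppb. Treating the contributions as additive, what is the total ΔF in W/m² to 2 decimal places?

ΔF = 2.45 W/m²

CO₂: 5.35 × ln(403/284) = 5.35 × ln(1.41901) = 5.35 × 0.34996 = 1.8723 W/m².
CH₄: 0.036 × (√1891 − √753) = 0.036 × (43.4856 − 27.4408) = 0.036 × 16.0448 = 0.5776 W/m².
Total ΔF = 1.8723 + 0.5776 = 2.4499 W/m².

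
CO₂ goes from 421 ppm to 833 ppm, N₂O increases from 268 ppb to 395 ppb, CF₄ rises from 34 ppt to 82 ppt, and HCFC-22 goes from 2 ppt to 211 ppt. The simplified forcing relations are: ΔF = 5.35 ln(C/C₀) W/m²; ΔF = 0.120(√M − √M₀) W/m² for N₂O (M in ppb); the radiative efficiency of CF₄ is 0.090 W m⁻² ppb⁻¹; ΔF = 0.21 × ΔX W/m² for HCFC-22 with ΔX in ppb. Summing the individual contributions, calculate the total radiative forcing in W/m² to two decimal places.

CO₂: 5.35 × ln(833/421) = 5.35 × ln(1.97862) = 5.35 × 0.68240 = 3.6508 W/m².
N₂O: 0.120 × (√395 − √268) = 0.120 × (19.8746 − 16.3707) = 0.120 × 3.5039 = 0.4205 W/m².
CF₄: Δ = 82 − 34 = 48 ppt = 0.048 ppb; ΔF = 0.090 × 0.048 = 0.0043 W/m².
HCFC-22: Δ = 211 − 2 = 209 ppt = 0.209 ppb; ΔF = 0.21 × 0.209 = 0.0439 W/m².
Total ΔF = 3.6508 + 0.4205 + 0.0043 + 0.0439 = 4.1195 W/m².

ΔF = 4.12 W/m²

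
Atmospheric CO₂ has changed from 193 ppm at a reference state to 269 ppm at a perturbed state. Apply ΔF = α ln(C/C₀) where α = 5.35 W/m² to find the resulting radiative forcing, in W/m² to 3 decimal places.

CO₂: 5.35 × ln(269/193) = 5.35 × ln(1.39378) = 5.35 × 0.33202 = 1.7763 W/m².

ΔF = 1.776 W/m²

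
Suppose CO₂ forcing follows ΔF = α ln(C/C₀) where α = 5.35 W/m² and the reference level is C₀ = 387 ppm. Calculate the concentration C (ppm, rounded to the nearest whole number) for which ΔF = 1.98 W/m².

Set 5.35 ln(C/387) = 1.98, so ln(C/387) = 1.98/5.35 = 0.37009.
Then C/387 = e^0.37009 = 1.44786, giving C = 387 × 1.44786 = 560.32 ppm.

C ≈ 560 ppm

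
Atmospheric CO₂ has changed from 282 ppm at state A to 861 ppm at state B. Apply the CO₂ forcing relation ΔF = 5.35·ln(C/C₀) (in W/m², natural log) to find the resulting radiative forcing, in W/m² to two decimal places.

ΔF = 5.97 W/m²

CO₂: 5.35 × ln(861/282) = 5.35 × ln(3.05319) = 5.35 × 1.11619 = 5.9716 W/m².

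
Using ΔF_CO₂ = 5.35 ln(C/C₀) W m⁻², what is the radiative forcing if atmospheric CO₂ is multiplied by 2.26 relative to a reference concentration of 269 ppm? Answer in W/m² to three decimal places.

ΔF = 4.362 W/m²

ΔF = 5.35 × ln(2.26) = 5.35 × 0.81536 = 4.3622 W/m².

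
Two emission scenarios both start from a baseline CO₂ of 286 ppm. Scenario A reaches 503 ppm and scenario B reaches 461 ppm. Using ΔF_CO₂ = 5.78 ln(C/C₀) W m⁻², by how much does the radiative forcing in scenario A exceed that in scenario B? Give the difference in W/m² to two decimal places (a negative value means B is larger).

ΔF_A = 5.78 ln(503/286) = 5.78 × 0.56460 = 3.2634 W/m².
ΔF_B = 5.78 ln(461/286) = 5.78 × 0.47741 = 2.7594 W/m².
Difference: 3.2634 − 2.7594 = 0.5040 W/m².

ΔF_A − ΔF_B = 0.50 W/m²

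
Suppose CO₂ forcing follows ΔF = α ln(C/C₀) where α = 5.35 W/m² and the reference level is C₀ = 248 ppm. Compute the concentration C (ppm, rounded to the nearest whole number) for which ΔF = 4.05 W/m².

C ≈ 529 ppm

Set 5.35 ln(C/248) = 4.05, so ln(C/248) = 4.05/5.35 = 0.75701.
Then C/248 = e^0.75701 = 2.13189, giving C = 248 × 2.13189 = 528.71 ppm.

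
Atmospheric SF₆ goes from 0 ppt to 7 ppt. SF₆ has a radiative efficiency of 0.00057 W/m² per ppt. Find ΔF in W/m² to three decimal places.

SF₆: ΔF = 0.00057 × (7 − 0) = 0.00057 × 7 = 0.0040 W/m².

ΔF = 0.004 W/m²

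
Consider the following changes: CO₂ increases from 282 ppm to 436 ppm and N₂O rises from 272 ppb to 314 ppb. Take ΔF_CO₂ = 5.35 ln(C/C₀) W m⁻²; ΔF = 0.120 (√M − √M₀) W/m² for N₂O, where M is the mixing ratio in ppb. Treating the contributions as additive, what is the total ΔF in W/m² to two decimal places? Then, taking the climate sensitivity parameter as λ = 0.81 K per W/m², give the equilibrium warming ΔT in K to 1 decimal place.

CO₂: 5.35 × ln(436/282) = 5.35 × ln(1.54610) = 5.35 × 0.43574 = 2.3312 W/m².
N₂O: 0.120 × (√314 − √272) = 0.120 × (17.7200 − 16.4924) = 0.120 × 1.2276 = 0.1473 W/m².
Total ΔF = 2.3312 + 0.1473 = 2.4785 W/m².
ΔT = λ ΔF = 0.81 × 2.48 = 2.0088 K.

ΔF = 2.48 W/m²; ΔT = 2.0 K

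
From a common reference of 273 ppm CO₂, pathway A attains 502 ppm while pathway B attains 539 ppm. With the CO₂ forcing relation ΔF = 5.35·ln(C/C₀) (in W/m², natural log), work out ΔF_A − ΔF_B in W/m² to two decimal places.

ΔF_A − ΔF_B = -0.38 W/m²

ΔF_A = 5.35 ln(502/273) = 5.35 × 0.60913 = 3.2588 W/m².
ΔF_B = 5.35 ln(539/273) = 5.35 × 0.68024 = 3.6393 W/m².
Difference: 3.2588 − 3.6393 = -0.3805 W/m².
(Equivalently, ΔF_A − ΔF_B = 5.35 ln(502/539) = 5.35 × -0.07112 = -0.3805 W/m².)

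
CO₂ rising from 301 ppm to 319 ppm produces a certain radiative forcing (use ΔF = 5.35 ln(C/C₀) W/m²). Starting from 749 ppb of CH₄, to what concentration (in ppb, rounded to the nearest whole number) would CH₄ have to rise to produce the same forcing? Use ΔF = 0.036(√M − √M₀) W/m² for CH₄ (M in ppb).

CO₂ forcing: 5.35 × ln(319/301) = 5.35 × 0.058081 = 0.31073 W/m².
Set 0.036(√M − √749) = 0.31073: √M = 0.31073/0.036 + √749 = 8.6314 + 27.3679 = 35.9993.
M = (35.9993)² = 1295.95 ppb.

M ≈ 1296 ppb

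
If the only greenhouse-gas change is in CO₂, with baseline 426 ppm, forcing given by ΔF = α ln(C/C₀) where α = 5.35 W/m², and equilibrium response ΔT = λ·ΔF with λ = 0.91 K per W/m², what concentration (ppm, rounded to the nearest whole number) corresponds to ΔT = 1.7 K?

C ≈ 604 ppm

Required forcing: ΔF = ΔT/λ = 1.7/0.91 = 1.8681 W/m².
Then ln(C/426) = ΔF/5.35 = 1.8681/5.35 = 0.34918.
So C = 426 × e^0.34918 = 426 × 1.41790 = 604.03 ppm.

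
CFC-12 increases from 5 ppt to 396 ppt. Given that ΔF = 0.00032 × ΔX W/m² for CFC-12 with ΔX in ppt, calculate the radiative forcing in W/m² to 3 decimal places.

ΔF = 0.125 W/m²

CFC-12: ΔF = 0.00032 × (396 − 5) = 0.00032 × 391 = 0.1251 W/m².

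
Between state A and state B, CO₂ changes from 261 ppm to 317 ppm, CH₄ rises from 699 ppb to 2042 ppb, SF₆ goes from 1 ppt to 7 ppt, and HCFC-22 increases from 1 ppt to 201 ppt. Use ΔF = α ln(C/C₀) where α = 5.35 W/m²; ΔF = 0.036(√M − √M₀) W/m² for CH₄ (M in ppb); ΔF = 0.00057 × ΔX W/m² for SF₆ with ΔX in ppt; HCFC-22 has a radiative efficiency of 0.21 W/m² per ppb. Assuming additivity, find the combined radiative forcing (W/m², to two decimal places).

CO₂: 5.35 × ln(317/261) = 5.35 × ln(1.21456) = 5.35 × 0.19438 = 1.0399 W/m².
CH₄: 0.036 × (√2042 − √699) = 0.036 × (45.1885 − 26.4386) = 0.036 × 18.7499 = 0.6750 W/m².
SF₆: ΔF = 0.00057 × (7 − 1) = 0.00057 × 6 = 0.0034 W/m².
HCFC-22: Δ = 201 − 1 = 200 ppt = 0.200 ppb; ΔF = 0.21 × 0.200 = 0.0420 W/m².
Total ΔF = 1.0399 + 0.6750 + 0.0034 + 0.0420 = 1.7603 W/m².

ΔF = 1.76 W/m²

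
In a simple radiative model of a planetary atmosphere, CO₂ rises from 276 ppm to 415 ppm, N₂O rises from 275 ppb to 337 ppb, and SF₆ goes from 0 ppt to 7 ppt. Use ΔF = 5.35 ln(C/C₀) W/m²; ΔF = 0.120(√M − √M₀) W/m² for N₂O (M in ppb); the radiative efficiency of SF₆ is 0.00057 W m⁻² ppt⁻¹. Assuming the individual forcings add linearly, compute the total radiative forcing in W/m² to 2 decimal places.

CO₂: 5.35 × ln(415/276) = 5.35 × ln(1.50362) = 5.35 × 0.40788 = 2.1822 W/m².
N₂O: 0.120 × (√337 − √275) = 0.120 × (18.3576 − 16.5831) = 0.120 × 1.7745 = 0.2129 W/m².
SF₆: ΔF = 0.00057 × (7 − 0) = 0.00057 × 7 = 0.0040 W/m².
Total ΔF = 2.1822 + 0.2129 + 0.0040 = 2.3991 W/m².

ΔF = 2.40 W/m²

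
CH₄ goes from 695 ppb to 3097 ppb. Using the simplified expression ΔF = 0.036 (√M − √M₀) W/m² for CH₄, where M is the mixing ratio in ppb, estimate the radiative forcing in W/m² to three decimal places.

CH₄: 0.036 × (√3097 − √695) = 0.036 × (55.6507 − 26.3629) = 0.036 × 29.2878 = 1.0544 W/m².

ΔF = 1.054 W/m²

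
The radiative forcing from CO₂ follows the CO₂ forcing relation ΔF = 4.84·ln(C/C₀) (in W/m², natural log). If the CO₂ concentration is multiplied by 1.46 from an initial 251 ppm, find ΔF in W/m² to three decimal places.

Because the forcing depends only on the ratio C/C₀, the initial concentration does not enter.
ΔF = 4.84 × ln(1.46) = 4.84 × 0.37844 = 1.8316 W/m².

ΔF = 1.832 W/m²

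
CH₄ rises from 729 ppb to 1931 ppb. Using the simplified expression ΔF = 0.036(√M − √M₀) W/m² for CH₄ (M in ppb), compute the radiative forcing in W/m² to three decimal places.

ΔF = 0.610 W/m²

CH₄: 0.036 × (√1931 − √729) = 0.036 × (43.9431 − 27.0000) = 0.036 × 16.9431 = 0.6100 W/m².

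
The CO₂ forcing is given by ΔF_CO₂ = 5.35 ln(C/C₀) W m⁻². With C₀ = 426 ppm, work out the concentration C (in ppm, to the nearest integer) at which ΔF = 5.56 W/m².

Set 5.35 ln(C/426) = 5.56, so ln(C/426) = 5.56/5.35 = 1.03925.
Then C/426 = e^1.03925 = 2.82710, giving C = 426 × 2.82710 = 1204.34 ppm.

C ≈ 1204 ppm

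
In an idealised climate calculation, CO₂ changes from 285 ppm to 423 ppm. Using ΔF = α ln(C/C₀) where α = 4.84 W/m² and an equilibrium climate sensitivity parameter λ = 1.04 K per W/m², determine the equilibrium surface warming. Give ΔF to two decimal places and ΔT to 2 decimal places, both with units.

ΔF = 1.91 W/m²; ΔT = 1.99 K

CO₂: 4.84 × ln(423/285) = 4.84 × ln(1.48421) = 4.84 × 0.39488 = 1.9112 W/m².
ΔT = λ ΔF = 1.04 × 1.91 = 1.9864 K.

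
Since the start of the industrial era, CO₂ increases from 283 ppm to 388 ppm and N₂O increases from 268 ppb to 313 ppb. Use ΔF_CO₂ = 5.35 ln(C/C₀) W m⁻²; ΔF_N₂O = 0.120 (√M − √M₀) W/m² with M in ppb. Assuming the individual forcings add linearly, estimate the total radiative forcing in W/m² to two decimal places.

CO₂: 5.35 × ln(388/283) = 5.35 × ln(1.37102) = 5.35 × 0.31555 = 1.6882 W/m².
N₂O: 0.120 × (√313 − √268) = 0.120 × (17.6918 − 16.3707) = 0.120 × 1.3211 = 0.1585 W/m².
Total ΔF = 1.6882 + 0.1585 = 1.8467 W/m².

ΔF = 1.85 W/m²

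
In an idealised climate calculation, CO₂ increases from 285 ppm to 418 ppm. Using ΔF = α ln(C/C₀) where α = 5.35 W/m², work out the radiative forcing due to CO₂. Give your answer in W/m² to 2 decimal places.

CO₂ absorption bands are partially saturated, so forcing scales with the logarithm of the concentration ratio.
CO₂: 5.35 × ln(418/285) = 5.35 × ln(1.46667) = 5.35 × 0.38299 = 2.0490 W/m².

ΔF = 2.05 W/m²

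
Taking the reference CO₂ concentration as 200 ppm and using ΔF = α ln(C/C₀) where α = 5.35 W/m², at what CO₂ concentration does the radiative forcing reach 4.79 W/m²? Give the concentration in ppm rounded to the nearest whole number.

Set 5.35 ln(C/200) = 4.79, so ln(C/200) = 4.79/5.35 = 0.89533.
Then C/200 = e^0.89533 = 2.44814, giving C = 200 × 2.44814 = 489.63 ppm.

C ≈ 490 ppm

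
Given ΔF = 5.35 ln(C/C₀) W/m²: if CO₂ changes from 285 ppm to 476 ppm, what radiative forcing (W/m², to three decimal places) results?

CO₂: 5.35 × ln(476/285) = 5.35 × ln(1.67018) = 5.35 × 0.51293 = 2.7442 W/m².

ΔF = 2.744 W/m²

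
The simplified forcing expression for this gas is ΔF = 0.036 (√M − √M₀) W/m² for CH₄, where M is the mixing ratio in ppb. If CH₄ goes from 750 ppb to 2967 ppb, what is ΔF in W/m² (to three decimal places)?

ΔF = 0.975 W/m²

CH₄: 0.036 × (√2967 − √750) = 0.036 × (54.4702 − 27.3861) = 0.036 × 27.0841 = 0.9750 W/m².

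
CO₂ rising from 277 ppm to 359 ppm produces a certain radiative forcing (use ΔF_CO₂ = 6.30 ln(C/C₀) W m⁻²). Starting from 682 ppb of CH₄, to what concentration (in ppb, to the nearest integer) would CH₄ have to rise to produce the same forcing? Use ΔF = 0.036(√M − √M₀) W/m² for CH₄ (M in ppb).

CO₂ forcing: 6.30 × ln(359/277) = 6.30 × 0.259305 = 1.63362 W/m².
Set 0.036(√M − √682) = 1.63362: √M = 1.63362/0.036 + √682 = 45.3783 + 26.1151 = 71.4934.
M = (71.4934)² = 5111.31 ppb.

M ≈ 5111 ppb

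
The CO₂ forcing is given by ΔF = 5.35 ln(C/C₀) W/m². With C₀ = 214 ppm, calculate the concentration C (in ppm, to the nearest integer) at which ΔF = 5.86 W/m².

Set 5.35 ln(C/214) = 5.86, so ln(C/214) = 5.86/5.35 = 1.09533.
Then C/214 = e^1.09533 = 2.99017, giving C = 214 × 2.99017 = 639.90 ppm.

C ≈ 640 ppm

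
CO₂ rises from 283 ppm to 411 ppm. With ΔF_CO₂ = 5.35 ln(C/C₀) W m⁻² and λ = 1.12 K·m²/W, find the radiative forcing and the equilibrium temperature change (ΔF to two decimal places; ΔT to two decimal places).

ΔF = 2.00 W/m²; ΔT = 2.24 K

CO₂: 5.35 × ln(411/283) = 5.35 × ln(1.45230) = 5.35 × 0.37315 = 1.9964 W/m².
ΔT = λ ΔF = 1.12 × 2.00 = 2.2400 K.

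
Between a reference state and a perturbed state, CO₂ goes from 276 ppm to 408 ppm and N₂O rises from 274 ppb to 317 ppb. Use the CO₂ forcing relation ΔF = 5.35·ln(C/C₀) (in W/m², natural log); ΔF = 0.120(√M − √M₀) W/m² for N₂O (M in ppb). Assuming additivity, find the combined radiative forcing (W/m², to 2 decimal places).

CO₂: 5.35 × ln(408/276) = 5.35 × ln(1.47826) = 5.35 × 0.39087 = 2.0912 W/m².
N₂O: 0.120 × (√317 − √274) = 0.120 × (17.8045 − 16.5529) = 0.120 × 1.2516 = 0.1502 W/m².
Total ΔF = 2.0912 + 0.1502 = 2.2414 W/m².

ΔF = 2.24 W/m²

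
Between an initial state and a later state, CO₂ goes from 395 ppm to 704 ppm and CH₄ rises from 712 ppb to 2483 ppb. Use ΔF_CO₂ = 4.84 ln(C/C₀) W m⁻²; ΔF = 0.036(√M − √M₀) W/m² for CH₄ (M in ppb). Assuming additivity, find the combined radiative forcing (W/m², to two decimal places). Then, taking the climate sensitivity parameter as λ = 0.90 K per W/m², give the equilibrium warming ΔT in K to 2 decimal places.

ΔF = 3.63 W/m²; ΔT = 3.27 K

CO₂: 4.84 × ln(704/395) = 4.84 × ln(1.78228) = 4.84 × 0.57789 = 2.7970 W/m².
CH₄: 0.036 × (√2483 − √712) = 0.036 × (49.8297 − 26.6833) = 0.036 × 23.1464 = 0.8333 W/m².
Total ΔF = 2.7970 + 0.8333 = 3.6303 W/m².
ΔT = λ ΔF = 0.90 × 3.63 = 3.2670 K.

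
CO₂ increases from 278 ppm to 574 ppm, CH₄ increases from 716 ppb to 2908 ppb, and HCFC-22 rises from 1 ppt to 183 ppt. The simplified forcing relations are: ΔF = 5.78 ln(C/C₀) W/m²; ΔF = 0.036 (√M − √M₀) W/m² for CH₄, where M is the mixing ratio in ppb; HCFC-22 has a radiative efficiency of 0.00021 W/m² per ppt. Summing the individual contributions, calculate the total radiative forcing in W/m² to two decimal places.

ΔF = 5.21 W/m²

CO₂: 5.78 × ln(574/278) = 5.78 × ln(2.06475) = 5.78 × 0.72501 = 4.1906 W/m².
CH₄: 0.036 × (√2908 − √716) = 0.036 × (53.9259 − 26.7582) = 0.036 × 27.1677 = 0.9780 W/m².
HCFC-22: ΔF = 0.00021 × (183 − 1) = 0.00021 × 182 = 0.0382 W/m².
Total ΔF = 4.1906 + 0.9780 + 0.0382 = 5.2068 W/m².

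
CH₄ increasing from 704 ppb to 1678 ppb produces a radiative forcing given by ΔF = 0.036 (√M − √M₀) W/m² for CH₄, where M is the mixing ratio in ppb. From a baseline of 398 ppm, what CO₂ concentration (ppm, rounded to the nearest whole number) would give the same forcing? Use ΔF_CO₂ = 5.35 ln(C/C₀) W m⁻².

C ≈ 439 ppm

CH₄ forcing: 0.036 × (√1678 − √704) = 0.036 × (40.9634 − 26.5330) = 0.036 × 14.4304 = 0.51949 W/m².
Set 5.35 ln(C/398) = 0.51949: ln(C/398) = 0.51949/5.35 = 0.09710, so C = 398 × e^0.09710 = 398 × 1.10197 = 438.58 ppm.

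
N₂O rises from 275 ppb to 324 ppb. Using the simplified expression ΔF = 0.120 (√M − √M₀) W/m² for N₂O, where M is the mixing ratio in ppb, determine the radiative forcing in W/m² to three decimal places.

ΔF = 0.170 W/m²

N₂O: 0.120 × (√324 − √275) = 0.120 × (18.0000 − 16.5831) = 0.120 × 1.4169 = 0.1700 W/m².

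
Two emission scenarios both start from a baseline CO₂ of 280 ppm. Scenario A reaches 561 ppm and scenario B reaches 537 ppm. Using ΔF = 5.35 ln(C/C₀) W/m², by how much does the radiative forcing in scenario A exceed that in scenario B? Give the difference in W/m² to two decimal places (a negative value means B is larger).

ΔF_A − ΔF_B = 0.23 W/m²

ΔF_A = 5.35 ln(561/280) = 5.35 × 0.69493 = 3.7179 W/m².
ΔF_B = 5.35 ln(537/280) = 5.35 × 0.65121 = 3.4840 W/m².
Difference: 3.7179 − 3.4840 = 0.2339 W/m².
(Equivalently, ΔF_A − ΔF_B = 5.35 ln(561/537) = 5.35 × 0.04372 = 0.2339 W/m².)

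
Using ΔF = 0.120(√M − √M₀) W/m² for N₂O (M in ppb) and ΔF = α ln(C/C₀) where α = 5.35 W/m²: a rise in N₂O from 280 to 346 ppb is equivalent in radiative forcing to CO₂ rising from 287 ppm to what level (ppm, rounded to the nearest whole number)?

N₂O forcing: 0.120 × (√346 − √280) = 0.120 × (18.6011 − 16.7332) = 0.120 × 1.8679 = 0.22415 W/m².
Set 5.35 ln(C/287) = 0.22415: ln(C/287) = 0.22415/5.35 = 0.04190, so C = 287 × e^0.04190 = 287 × 1.04279 = 299.28 ppm.

C ≈ 299 ppm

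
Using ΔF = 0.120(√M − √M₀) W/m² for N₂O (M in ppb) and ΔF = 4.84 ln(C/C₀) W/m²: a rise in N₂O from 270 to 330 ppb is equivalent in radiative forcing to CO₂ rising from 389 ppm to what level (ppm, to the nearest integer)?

N₂O forcing: 0.120 × (√330 − √270) = 0.120 × (18.1659 − 16.4317) = 0.120 × 1.7342 = 0.20810 W/m².
Set 4.84 ln(C/389) = 0.20810: ln(C/389) = 0.20810/4.84 = 0.04300, so C = 389 × e^0.04300 = 389 × 1.04394 = 406.09 ppm.

C ≈ 406 ppm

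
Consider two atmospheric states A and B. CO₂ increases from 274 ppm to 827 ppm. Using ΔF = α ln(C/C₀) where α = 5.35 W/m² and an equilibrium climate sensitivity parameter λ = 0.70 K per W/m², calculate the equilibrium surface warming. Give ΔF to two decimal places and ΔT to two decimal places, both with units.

ΔF = 5.91 W/m²; ΔT = 4.14 K

CO₂: 5.35 × ln(827/274) = 5.35 × ln(3.01825) = 5.35 × 1.10468 = 5.9100 W/m².
ΔT = λ ΔF = 0.70 × 5.91 = 4.1370 K.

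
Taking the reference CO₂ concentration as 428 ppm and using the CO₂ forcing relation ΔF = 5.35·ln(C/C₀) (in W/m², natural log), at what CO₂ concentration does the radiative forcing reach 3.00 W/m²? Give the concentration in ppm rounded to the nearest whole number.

C ≈ 750 ppm

Set 5.35 ln(C/428) = 3.00, so ln(C/428) = 3.00/5.35 = 0.56075.
Then C/428 = e^0.56075 = 1.75199, giving C = 428 × 1.75199 = 749.85 ppm.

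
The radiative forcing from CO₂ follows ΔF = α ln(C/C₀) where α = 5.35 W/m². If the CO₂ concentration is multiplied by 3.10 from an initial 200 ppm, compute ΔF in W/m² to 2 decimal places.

ΔF = 6.05 W/m²

Because the forcing depends only on the ratio C/C₀, the initial concentration does not enter.
ΔF = 5.35 × ln(3.10) = 5.35 × 1.13140 = 6.0530 W/m².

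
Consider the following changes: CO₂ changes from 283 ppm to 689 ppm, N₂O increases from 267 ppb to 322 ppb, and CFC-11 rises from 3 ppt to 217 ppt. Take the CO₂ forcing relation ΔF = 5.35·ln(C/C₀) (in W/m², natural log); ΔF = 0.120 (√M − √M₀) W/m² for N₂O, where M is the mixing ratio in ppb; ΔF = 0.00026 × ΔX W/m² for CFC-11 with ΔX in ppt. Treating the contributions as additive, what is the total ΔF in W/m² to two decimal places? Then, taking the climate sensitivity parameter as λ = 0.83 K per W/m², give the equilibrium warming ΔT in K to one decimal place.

CO₂: 5.35 × ln(689/283) = 5.35 × ln(2.43463) = 5.35 × 0.88979 = 4.7604 W/m².
N₂O: 0.120 × (√322 − √267) = 0.120 × (17.9444 − 16.3401) = 0.120 × 1.6043 = 0.1925 W/m².
CFC-11: ΔF = 0.00026 × (217 − 3) = 0.00026 × 214 = 0.0556 W/m².
Total ΔF = 4.7604 + 0.1925 + 0.0556 = 5.0085 W/m².
ΔT = λ ΔF = 0.83 × 5.01 = 4.1583 K.

ΔF = 5.01 W/m²; ΔT = 4.2 K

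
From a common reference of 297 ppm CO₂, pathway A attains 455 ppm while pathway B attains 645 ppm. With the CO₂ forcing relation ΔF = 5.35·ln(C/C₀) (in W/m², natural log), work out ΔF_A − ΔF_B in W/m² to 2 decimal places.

ΔF_A − ΔF_B = -1.87 W/m²

ΔF_A = 5.35 ln(455/297) = 5.35 × 0.42657 = 2.2821 W/m².
ΔF_B = 5.35 ln(645/297) = 5.35 × 0.77552 = 4.1490 W/m².
Difference: 2.2821 − 4.1490 = -1.8669 W/m².
(Equivalently, ΔF_A − ΔF_B = 5.35 ln(455/645) = 5.35 × -0.34895 = -1.8669 W/m².)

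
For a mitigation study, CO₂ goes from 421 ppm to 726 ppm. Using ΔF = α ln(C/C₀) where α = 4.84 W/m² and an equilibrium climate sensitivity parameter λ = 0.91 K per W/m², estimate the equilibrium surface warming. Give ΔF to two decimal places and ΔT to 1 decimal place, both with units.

ΔF = 2.64 W/m²; ΔT = 2.4 K

CO₂: 4.84 × ln(726/421) = 4.84 × ln(1.72447) = 4.84 × 0.54492 = 2.6374 W/m².
ΔT = λ ΔF = 0.91 × 2.64 = 2.4024 K.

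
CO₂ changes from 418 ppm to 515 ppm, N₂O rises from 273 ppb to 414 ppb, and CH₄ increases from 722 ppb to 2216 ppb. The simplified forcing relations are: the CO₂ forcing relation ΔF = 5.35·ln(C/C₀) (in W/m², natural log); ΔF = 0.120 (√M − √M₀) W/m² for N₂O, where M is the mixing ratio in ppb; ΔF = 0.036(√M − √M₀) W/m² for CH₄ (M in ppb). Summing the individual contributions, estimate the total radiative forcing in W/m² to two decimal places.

ΔF = 2.30 W/m²

CO₂: 5.35 × ln(515/418) = 5.35 × ln(1.23206) = 5.35 × 0.20869 = 1.1165 W/m².
N₂O: 0.120 × (√414 − √273) = 0.120 × (20.3470 − 16.5227) = 0.120 × 3.8243 = 0.4589 W/m².
CH₄: 0.036 × (√2216 − √722) = 0.036 × (47.0744 − 26.8701) = 0.036 × 20.2043 = 0.7274 W/m².
Total ΔF = 1.1165 + 0.4589 + 0.7274 = 2.3028 W/m².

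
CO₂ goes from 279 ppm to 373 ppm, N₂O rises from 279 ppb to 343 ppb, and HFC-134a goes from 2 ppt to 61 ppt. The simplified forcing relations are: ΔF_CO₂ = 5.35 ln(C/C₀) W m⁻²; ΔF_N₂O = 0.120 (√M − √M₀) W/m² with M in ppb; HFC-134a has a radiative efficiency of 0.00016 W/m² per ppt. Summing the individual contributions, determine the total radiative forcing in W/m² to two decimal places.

CO₂: 5.35 × ln(373/279) = 5.35 × ln(1.33692) = 5.35 × 0.29037 = 1.5535 W/m².
N₂O: 0.120 × (√343 − √279) = 0.120 × (18.5203 − 16.7033) = 0.120 × 1.8170 = 0.2180 W/m².
HFC-134a: ΔF = 0.00016 × (61 − 2) = 0.00016 × 59 = 0.0094 W/m².
Total ΔF = 1.5535 + 0.2180 + 0.0094 = 1.7809 W/m².

ΔF = 1.78 W/m²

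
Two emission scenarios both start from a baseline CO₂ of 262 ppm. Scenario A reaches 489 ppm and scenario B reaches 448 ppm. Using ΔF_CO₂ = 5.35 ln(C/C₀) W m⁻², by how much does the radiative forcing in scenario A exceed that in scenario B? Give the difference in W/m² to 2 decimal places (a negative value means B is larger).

ΔF_A − ΔF_B = 0.47 W/m²

ΔF_A = 5.35 ln(489/262) = 5.35 × 0.62402 = 3.3385 W/m².
ΔF_B = 5.35 ln(448/262) = 5.35 × 0.53645 = 2.8700 W/m².
Difference: 3.3385 − 2.8700 = 0.4685 W/m².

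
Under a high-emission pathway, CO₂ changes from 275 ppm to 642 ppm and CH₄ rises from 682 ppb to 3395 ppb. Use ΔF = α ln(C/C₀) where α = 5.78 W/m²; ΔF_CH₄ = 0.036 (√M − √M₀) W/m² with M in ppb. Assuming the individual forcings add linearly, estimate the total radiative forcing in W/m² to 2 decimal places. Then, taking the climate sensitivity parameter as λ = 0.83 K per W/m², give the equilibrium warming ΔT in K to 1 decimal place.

CO₂: 5.78 × ln(642/275) = 5.78 × ln(2.33455) = 5.78 × 0.84782 = 4.9004 W/m².
CH₄: 0.036 × (√3395 − √682) = 0.036 × (58.2666 − 26.1151) = 0.036 × 32.1515 = 1.1575 W/m².
Total ΔF = 4.9004 + 1.1575 = 6.0579 W/m².
ΔT = λ ΔF = 0.83 × 6.06 = 5.0298 K.

ΔF = 6.06 W/m²; ΔT = 5.0 K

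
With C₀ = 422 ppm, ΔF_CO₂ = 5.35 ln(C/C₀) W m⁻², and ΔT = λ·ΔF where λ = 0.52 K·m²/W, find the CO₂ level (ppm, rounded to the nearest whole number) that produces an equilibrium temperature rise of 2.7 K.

C ≈ 1114 ppm

Required forcing: ΔF = ΔT/λ = 2.7/0.52 = 5.1923 W/m².
Then ln(C/422) = ΔF/5.35 = 5.1923/5.35 = 0.97052.
So C = 422 × e^0.97052 = 422 × 2.63932 = 1113.79 ppm.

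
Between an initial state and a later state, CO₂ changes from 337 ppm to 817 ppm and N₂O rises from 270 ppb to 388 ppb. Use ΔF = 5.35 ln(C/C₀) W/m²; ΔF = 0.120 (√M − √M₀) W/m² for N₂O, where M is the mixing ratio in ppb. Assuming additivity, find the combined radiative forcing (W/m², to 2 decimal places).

ΔF = 5.13 W/m²

CO₂: 5.35 × ln(817/337) = 5.35 × ln(2.42433) = 5.35 × 0.88556 = 4.7377 W/m².
N₂O: 0.120 × (√388 − √270) = 0.120 × (19.6977 − 16.4317) = 0.120 × 3.2660 = 0.3919 W/m².
Total ΔF = 4.7377 + 0.3919 = 5.1296 W/m².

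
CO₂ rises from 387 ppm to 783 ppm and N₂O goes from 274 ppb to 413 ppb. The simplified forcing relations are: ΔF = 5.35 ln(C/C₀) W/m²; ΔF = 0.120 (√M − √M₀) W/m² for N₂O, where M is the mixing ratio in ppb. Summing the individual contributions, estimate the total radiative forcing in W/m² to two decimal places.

ΔF = 4.22 W/m²

CO₂: 5.35 × ln(783/387) = 5.35 × ln(2.02326) = 5.35 × 0.70471 = 3.7702 W/m².
N₂O: 0.120 × (√413 − √274) = 0.120 × (20.3224 − 16.5529) = 0.120 × 3.7695 = 0.4523 W/m².
Total ΔF = 3.7702 + 0.4523 = 4.2225 W/m².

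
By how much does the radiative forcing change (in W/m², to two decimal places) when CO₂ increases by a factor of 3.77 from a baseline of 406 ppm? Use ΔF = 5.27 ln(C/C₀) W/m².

Because the forcing depends only on the ratio C/C₀, the initial concentration does not enter.
ΔF = 5.27 × ln(3.77) = 5.27 × 1.32708 = 6.9937 W/m².

ΔF = 6.99 W/m²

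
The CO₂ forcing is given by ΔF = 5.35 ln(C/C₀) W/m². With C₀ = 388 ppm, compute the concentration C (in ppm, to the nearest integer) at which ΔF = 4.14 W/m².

C ≈ 841 ppm

Set 5.35 ln(C/388) = 4.14, so ln(C/388) = 4.14/5.35 = 0.77383.
Then C/388 = e^0.77383 = 2.16805, giving C = 388 × 2.16805 = 841.20 ppm.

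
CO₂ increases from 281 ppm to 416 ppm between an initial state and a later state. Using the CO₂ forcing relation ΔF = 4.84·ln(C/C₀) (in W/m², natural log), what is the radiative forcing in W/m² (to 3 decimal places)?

ΔF = 1.899 W/m²

CO₂: 4.84 × ln(416/281) = 4.84 × ln(1.48043) = 4.84 × 0.39233 = 1.8989 W/m².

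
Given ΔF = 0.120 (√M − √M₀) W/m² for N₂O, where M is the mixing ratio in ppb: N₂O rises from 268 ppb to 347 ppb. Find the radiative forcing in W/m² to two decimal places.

ΔF = 0.27 W/m²

N₂O: 0.120 × (√347 − √268) = 0.120 × (18.6279 − 16.3707) = 0.120 × 2.2572 = 0.2709 W/m².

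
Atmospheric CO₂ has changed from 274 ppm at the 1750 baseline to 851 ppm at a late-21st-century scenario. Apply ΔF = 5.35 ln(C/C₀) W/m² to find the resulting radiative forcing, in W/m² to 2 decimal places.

ΔF = 6.06 W/m²

CO₂: 5.35 × ln(851/274) = 5.35 × ln(3.10584) = 5.35 × 1.13328 = 6.0630 W/m².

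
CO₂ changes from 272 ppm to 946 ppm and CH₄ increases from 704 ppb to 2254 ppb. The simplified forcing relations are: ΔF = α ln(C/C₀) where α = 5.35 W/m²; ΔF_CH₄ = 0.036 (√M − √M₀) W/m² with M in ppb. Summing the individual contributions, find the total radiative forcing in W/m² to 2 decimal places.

CO₂: 5.35 × ln(946/272) = 5.35 × ln(3.47794) = 5.35 × 1.24644 = 6.6685 W/m².
CH₄: 0.036 × (√2254 − √704) = 0.036 × (47.4763 − 26.5330) = 0.036 × 20.9433 = 0.7540 W/m².
Total ΔF = 6.6685 + 0.7540 = 7.4225 W/m².

ΔF = 7.42 W/m²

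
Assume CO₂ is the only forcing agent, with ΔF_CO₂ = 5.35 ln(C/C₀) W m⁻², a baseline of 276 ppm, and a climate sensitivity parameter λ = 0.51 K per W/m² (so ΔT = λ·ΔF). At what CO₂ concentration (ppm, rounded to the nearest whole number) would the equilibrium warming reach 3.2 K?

C ≈ 892 ppm

Required forcing: ΔF = ΔT/λ = 3.2/0.51 = 6.2745 W/m².
Then ln(C/276) = ΔF/5.35 = 6.2745/5.35 = 1.17280.
So C = 276 × e^1.17280 = 276 × 3.23103 = 891.76 ppm.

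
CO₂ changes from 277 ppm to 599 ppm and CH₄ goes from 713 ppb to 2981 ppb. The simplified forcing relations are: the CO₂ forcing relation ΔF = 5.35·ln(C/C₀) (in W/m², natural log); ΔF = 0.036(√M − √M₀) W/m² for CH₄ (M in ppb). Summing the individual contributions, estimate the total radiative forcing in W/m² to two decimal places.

ΔF = 5.13 W/m²

CO₂: 5.35 × ln(599/277) = 5.35 × ln(2.16245) = 5.35 × 0.77124 = 4.1261 W/m².
CH₄: 0.036 × (√2981 − √713) = 0.036 × (54.5985 − 26.7021) = 0.036 × 27.8964 = 1.0043 W/m².
Total ΔF = 4.1261 + 1.0043 = 5.1304 W/m².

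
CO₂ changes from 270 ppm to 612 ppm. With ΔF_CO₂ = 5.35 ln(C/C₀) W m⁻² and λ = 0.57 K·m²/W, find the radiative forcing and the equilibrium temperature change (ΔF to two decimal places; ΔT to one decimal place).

ΔF = 4.38 W/m²; ΔT = 2.5 K

CO₂: 5.35 × ln(612/270) = 5.35 × ln(2.26667) = 5.35 × 0.81831 = 4.3780 W/m².
ΔT = λ ΔF = 0.57 × 4.38 = 2.4966 K.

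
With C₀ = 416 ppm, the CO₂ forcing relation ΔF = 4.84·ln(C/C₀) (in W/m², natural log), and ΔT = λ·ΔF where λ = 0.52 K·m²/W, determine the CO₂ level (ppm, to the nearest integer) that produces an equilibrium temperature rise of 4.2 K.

C ≈ 2207 ppm

Required forcing: ΔF = ΔT/λ = 4.2/0.52 = 8.0769 W/m².
Then ln(C/416) = ΔF/4.84 = 8.0769/4.84 = 1.66878.
So C = 416 × e^1.66878 = 416 × 5.30569 = 2207.17 ppm.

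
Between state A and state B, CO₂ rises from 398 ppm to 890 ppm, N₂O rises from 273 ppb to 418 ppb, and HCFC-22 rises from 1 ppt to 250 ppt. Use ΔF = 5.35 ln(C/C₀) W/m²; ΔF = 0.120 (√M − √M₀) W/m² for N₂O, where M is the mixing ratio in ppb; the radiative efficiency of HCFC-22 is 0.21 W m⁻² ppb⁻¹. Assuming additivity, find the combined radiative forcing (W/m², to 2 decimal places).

ΔF = 4.83 W/m²

CO₂: 5.35 × ln(890/398) = 5.35 × ln(2.23618) = 5.35 × 0.80477 = 4.3055 W/m².
N₂O: 0.120 × (√418 − √273) = 0.120 × (20.4450 − 16.5227) = 0.120 × 3.9223 = 0.4707 W/m².
HCFC-22: Δ = 250 − 1 = 249 ppt = 0.249 ppb; ΔF = 0.21 × 0.249 = 0.0523 W/m².
Total ΔF = 4.3055 + 0.4707 + 0.0523 = 4.8285 W/m².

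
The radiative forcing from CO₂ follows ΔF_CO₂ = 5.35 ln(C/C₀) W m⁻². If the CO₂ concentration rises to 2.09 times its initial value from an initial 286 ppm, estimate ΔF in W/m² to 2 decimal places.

ΔF = 3.94 W/m²

Because the forcing depends only on the ratio C/C₀, the initial concentration does not enter.
ΔF = 5.35 × ln(2.09) = 5.35 × 0.73716 = 3.9438 W/m².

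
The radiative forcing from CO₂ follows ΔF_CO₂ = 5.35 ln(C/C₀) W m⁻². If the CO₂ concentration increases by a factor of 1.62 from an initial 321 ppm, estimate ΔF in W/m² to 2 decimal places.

ΔF = 2.58 W/m²

Because the forcing depends only on the ratio C/C₀, the initial concentration does not enter.
ΔF = 5.35 × ln(1.62) = 5.35 × 0.48243 = 2.5810 W/m².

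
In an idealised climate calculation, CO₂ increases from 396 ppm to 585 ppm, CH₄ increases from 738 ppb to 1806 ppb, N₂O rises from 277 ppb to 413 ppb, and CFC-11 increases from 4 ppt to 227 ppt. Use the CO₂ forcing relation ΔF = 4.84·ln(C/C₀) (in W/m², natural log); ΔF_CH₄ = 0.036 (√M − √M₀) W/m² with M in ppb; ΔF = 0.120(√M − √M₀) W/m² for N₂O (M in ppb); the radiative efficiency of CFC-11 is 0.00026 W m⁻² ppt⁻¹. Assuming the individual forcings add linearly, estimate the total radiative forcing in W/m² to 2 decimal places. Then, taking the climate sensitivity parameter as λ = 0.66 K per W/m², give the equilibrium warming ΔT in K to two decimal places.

CO₂: 4.84 × ln(585/396) = 4.84 × ln(1.47727) = 4.84 × 0.39020 = 1.8886 W/m².
CH₄: 0.036 × (√1806 − √738) = 0.036 × (42.4971 − 27.1662) = 0.036 × 15.3309 = 0.5519 W/m².
N₂O: 0.120 × (√413 − √277) = 0.120 × (20.3224 − 16.6433) = 0.120 × 3.6791 = 0.4415 W/m².
CFC-11: ΔF = 0.00026 × (227 − 4) = 0.00026 × 223 = 0.0580 W/m².
Total ΔF = 1.8886 + 0.5519 + 0.4415 + 0.0580 = 2.9400 W/m².
ΔT = λ ΔF = 0.66 × 2.94 = 1.9404 K.

ΔF = 2.94 W/m²; ΔT = 1.94 K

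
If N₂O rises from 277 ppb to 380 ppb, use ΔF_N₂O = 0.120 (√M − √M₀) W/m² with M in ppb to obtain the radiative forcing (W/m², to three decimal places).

N₂O: 0.120 × (√380 − √277) = 0.120 × (19.4936 − 16.6433) = 0.120 × 2.8503 = 0.3420 W/m².

ΔF = 0.342 W/m²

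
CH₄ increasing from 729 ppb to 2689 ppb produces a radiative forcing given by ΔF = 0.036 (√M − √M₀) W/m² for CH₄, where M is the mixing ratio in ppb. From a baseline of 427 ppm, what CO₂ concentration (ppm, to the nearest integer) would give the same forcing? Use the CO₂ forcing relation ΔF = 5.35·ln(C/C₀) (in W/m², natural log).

CH₄ forcing: 0.036 × (√2689 − √729) = 0.036 × (51.8556 − 27.0000) = 0.036 × 24.8556 = 0.89480 W/m².
Set 5.35 ln(C/427) = 0.89480: ln(C/427) = 0.89480/5.35 = 0.16725, so C = 427 × e^0.16725 = 427 × 1.18205 = 504.74 ppm.

C ≈ 505 ppm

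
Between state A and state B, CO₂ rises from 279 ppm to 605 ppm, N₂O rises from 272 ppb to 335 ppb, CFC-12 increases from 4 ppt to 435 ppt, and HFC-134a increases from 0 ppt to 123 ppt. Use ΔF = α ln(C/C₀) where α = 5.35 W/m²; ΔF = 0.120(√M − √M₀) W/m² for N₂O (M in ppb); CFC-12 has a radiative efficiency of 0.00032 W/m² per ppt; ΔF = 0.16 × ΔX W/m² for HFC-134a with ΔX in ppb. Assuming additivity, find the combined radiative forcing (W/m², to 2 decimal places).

CO₂: 5.35 × ln(605/279) = 5.35 × ln(2.16846) = 5.35 × 0.77402 = 4.1410 W/m².
N₂O: 0.120 × (√335 − √272) = 0.120 × (18.3030 − 16.4924) = 0.120 × 1.8106 = 0.2173 W/m².
CFC-12: ΔF = 0.00032 × (435 − 4) = 0.00032 × 431 = 0.1379 W/m².
HFC-134a: Δ = 123 − 0 = 123 ppt = 0.123 ppb; ΔF = 0.16 × 0.123 = 0.0197 W/m².
Total ΔF = 4.1410 + 0.2173 + 0.1379 + 0.0197 = 4.5159 W/m².

ΔF = 4.52 W/m²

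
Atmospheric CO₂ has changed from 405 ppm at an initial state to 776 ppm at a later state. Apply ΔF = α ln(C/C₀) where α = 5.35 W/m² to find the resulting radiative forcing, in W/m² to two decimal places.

ΔF = 3.48 W/m²

CO₂: 5.35 × ln(776/405) = 5.35 × ln(1.91605) = 5.35 × 0.65027 = 3.4789 W/m².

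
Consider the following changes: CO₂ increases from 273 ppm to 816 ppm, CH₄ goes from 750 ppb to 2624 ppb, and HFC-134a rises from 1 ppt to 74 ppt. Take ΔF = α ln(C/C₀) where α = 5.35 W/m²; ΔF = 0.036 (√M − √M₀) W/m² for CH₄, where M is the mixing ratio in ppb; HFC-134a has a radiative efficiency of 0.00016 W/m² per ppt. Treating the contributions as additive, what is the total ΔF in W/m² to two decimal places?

ΔF = 6.73 W/m²

CO₂: 5.35 × ln(816/273) = 5.35 × ln(2.98901) = 5.35 × 1.09494 = 5.8579 W/m².
CH₄: 0.036 × (√2624 − √750) = 0.036 × (51.2250 − 27.3861) = 0.036 × 23.8389 = 0.8582 W/m².
HFC-134a: ΔF = 0.00016 × (74 − 1) = 0.00016 × 73 = 0.0117 W/m².
Total ΔF = 5.8579 + 0.8582 + 0.0117 = 6.7278 W/m².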